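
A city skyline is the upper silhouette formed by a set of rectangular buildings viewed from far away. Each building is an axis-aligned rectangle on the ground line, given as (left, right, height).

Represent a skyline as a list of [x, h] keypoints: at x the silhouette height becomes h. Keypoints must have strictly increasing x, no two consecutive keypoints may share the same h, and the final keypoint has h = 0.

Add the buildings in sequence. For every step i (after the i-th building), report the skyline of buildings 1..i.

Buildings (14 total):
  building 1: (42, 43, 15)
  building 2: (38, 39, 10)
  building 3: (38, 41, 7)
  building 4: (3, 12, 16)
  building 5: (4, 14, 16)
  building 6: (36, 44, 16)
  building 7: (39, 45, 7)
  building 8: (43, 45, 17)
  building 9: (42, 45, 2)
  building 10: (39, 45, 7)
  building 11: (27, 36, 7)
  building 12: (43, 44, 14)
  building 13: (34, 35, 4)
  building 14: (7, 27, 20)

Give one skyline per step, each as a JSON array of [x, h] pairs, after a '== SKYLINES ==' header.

== SKYLINES ==
[[42,15],[43,0]]
[[38,10],[39,0],[42,15],[43,0]]
[[38,10],[39,7],[41,0],[42,15],[43,0]]
[[3,16],[12,0],[38,10],[39,7],[41,0],[42,15],[43,0]]
[[3,16],[14,0],[38,10],[39,7],[41,0],[42,15],[43,0]]
[[3,16],[14,0],[36,16],[44,0]]
[[3,16],[14,0],[36,16],[44,7],[45,0]]
[[3,16],[14,0],[36,16],[43,17],[45,0]]
[[3,16],[14,0],[36,16],[43,17],[45,0]]
[[3,16],[14,0],[36,16],[43,17],[45,0]]
[[3,16],[14,0],[27,7],[36,16],[43,17],[45,0]]
[[3,16],[14,0],[27,7],[36,16],[43,17],[45,0]]
[[3,16],[14,0],[27,7],[36,16],[43,17],[45,0]]
[[3,16],[7,20],[27,7],[36,16],[43,17],[45,0]]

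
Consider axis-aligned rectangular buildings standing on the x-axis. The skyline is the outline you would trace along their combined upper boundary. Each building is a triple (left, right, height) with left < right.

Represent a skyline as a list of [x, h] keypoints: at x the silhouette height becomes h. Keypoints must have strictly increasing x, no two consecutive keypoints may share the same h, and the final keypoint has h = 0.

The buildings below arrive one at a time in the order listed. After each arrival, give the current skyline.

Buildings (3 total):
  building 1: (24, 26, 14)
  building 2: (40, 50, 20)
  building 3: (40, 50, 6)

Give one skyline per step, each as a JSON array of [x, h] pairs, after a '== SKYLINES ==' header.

== SKYLINES ==
[[24,14],[26,0]]
[[24,14],[26,0],[40,20],[50,0]]
[[24,14],[26,0],[40,20],[50,0]]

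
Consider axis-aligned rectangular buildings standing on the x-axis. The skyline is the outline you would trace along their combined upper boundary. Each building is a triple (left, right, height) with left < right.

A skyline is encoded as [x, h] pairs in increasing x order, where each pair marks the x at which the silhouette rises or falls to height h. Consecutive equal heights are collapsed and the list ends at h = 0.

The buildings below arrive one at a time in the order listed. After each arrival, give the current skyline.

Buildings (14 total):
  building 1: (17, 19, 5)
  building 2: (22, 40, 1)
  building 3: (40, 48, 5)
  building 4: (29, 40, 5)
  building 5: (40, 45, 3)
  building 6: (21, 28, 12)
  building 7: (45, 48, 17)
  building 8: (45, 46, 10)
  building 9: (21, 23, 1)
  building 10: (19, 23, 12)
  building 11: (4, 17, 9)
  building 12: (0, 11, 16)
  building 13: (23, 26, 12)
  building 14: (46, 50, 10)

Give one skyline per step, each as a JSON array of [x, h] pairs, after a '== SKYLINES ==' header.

== SKYLINES ==
[[17,5],[19,0]]
[[17,5],[19,0],[22,1],[40,0]]
[[17,5],[19,0],[22,1],[40,5],[48,0]]
[[17,5],[19,0],[22,1],[29,5],[48,0]]
[[17,5],[19,0],[22,1],[29,5],[48,0]]
[[17,5],[19,0],[21,12],[28,1],[29,5],[48,0]]
[[17,5],[19,0],[21,12],[28,1],[29,5],[45,17],[48,0]]
[[17,5],[19,0],[21,12],[28,1],[29,5],[45,17],[48,0]]
[[17,5],[19,0],[21,12],[28,1],[29,5],[45,17],[48,0]]
[[17,5],[19,12],[28,1],[29,5],[45,17],[48,0]]
[[4,9],[17,5],[19,12],[28,1],[29,5],[45,17],[48,0]]
[[0,16],[11,9],[17,5],[19,12],[28,1],[29,5],[45,17],[48,0]]
[[0,16],[11,9],[17,5],[19,12],[28,1],[29,5],[45,17],[48,0]]
[[0,16],[11,9],[17,5],[19,12],[28,1],[29,5],[45,17],[48,10],[50,0]]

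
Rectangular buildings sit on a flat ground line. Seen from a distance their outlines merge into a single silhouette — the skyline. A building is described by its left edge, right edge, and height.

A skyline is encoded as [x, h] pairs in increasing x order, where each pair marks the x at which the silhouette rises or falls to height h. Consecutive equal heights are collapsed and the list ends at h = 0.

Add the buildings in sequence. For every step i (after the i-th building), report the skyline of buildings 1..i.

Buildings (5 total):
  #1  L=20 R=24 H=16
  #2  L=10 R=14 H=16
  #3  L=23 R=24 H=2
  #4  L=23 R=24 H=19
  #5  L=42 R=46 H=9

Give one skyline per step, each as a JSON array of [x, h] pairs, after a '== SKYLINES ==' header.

== SKYLINES ==
[[20,16],[24,0]]
[[10,16],[14,0],[20,16],[24,0]]
[[10,16],[14,0],[20,16],[24,0]]
[[10,16],[14,0],[20,16],[23,19],[24,0]]
[[10,16],[14,0],[20,16],[23,19],[24,0],[42,9],[46,0]]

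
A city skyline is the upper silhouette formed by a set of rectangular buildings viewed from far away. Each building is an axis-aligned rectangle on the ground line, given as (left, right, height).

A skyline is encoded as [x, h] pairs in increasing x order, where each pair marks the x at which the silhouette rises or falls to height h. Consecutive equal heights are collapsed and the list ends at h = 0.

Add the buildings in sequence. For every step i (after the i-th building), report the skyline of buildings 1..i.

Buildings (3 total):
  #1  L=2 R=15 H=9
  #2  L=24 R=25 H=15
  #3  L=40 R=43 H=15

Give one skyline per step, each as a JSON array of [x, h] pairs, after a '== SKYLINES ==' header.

== SKYLINES ==
[[2,9],[15,0]]
[[2,9],[15,0],[24,15],[25,0]]
[[2,9],[15,0],[24,15],[25,0],[40,15],[43,0]]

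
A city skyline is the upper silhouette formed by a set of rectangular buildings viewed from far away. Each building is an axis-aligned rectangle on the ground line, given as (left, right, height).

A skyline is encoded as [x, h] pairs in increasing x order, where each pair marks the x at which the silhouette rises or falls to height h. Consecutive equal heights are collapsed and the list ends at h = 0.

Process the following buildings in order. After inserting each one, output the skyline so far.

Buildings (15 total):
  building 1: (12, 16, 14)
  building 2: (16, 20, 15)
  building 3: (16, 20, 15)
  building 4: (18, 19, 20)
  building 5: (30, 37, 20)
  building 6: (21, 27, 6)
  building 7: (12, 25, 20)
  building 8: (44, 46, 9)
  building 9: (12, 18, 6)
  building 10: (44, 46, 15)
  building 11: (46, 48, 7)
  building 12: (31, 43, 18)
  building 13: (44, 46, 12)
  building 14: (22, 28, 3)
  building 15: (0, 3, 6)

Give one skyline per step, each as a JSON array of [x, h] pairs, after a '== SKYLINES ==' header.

== SKYLINES ==
[[12,14],[16,0]]
[[12,14],[16,15],[20,0]]
[[12,14],[16,15],[20,0]]
[[12,14],[16,15],[18,20],[19,15],[20,0]]
[[12,14],[16,15],[18,20],[19,15],[20,0],[30,20],[37,0]]
[[12,14],[16,15],[18,20],[19,15],[20,0],[21,6],[27,0],[30,20],[37,0]]
[[12,20],[25,6],[27,0],[30,20],[37,0]]
[[12,20],[25,6],[27,0],[30,20],[37,0],[44,9],[46,0]]
[[12,20],[25,6],[27,0],[30,20],[37,0],[44,9],[46,0]]
[[12,20],[25,6],[27,0],[30,20],[37,0],[44,15],[46,0]]
[[12,20],[25,6],[27,0],[30,20],[37,0],[44,15],[46,7],[48,0]]
[[12,20],[25,6],[27,0],[30,20],[37,18],[43,0],[44,15],[46,7],[48,0]]
[[12,20],[25,6],[27,0],[30,20],[37,18],[43,0],[44,15],[46,7],[48,0]]
[[12,20],[25,6],[27,3],[28,0],[30,20],[37,18],[43,0],[44,15],[46,7],[48,0]]
[[0,6],[3,0],[12,20],[25,6],[27,3],[28,0],[30,20],[37,18],[43,0],[44,15],[46,7],[48,0]]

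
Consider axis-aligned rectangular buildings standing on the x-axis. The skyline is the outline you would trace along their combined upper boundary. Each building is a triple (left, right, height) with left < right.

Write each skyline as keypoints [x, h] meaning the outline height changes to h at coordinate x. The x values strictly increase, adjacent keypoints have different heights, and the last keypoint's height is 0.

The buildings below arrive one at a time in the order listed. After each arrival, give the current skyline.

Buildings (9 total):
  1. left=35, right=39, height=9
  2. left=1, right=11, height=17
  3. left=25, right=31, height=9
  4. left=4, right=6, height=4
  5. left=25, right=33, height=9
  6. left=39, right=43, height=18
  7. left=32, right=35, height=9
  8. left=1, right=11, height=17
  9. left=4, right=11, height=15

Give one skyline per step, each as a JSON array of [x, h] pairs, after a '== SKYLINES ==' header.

== SKYLINES ==
[[35,9],[39,0]]
[[1,17],[11,0],[35,9],[39,0]]
[[1,17],[11,0],[25,9],[31,0],[35,9],[39,0]]
[[1,17],[11,0],[25,9],[31,0],[35,9],[39,0]]
[[1,17],[11,0],[25,9],[33,0],[35,9],[39,0]]
[[1,17],[11,0],[25,9],[33,0],[35,9],[39,18],[43,0]]
[[1,17],[11,0],[25,9],[39,18],[43,0]]
[[1,17],[11,0],[25,9],[39,18],[43,0]]
[[1,17],[11,0],[25,9],[39,18],[43,0]]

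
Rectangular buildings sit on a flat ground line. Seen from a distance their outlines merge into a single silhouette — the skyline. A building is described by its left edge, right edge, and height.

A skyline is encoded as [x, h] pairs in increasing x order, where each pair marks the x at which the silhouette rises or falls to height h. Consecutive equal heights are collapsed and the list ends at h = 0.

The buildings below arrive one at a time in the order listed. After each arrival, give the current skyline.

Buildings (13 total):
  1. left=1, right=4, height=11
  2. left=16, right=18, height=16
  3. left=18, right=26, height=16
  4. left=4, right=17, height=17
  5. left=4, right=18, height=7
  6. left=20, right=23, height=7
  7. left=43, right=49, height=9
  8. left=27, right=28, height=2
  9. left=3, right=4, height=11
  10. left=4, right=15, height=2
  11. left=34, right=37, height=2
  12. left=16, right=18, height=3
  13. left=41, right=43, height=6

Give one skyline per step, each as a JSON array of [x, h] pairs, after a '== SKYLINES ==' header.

== SKYLINES ==
[[1,11],[4,0]]
[[1,11],[4,0],[16,16],[18,0]]
[[1,11],[4,0],[16,16],[26,0]]
[[1,11],[4,17],[17,16],[26,0]]
[[1,11],[4,17],[17,16],[26,0]]
[[1,11],[4,17],[17,16],[26,0]]
[[1,11],[4,17],[17,16],[26,0],[43,9],[49,0]]
[[1,11],[4,17],[17,16],[26,0],[27,2],[28,0],[43,9],[49,0]]
[[1,11],[4,17],[17,16],[26,0],[27,2],[28,0],[43,9],[49,0]]
[[1,11],[4,17],[17,16],[26,0],[27,2],[28,0],[43,9],[49,0]]
[[1,11],[4,17],[17,16],[26,0],[27,2],[28,0],[34,2],[37,0],[43,9],[49,0]]
[[1,11],[4,17],[17,16],[26,0],[27,2],[28,0],[34,2],[37,0],[43,9],[49,0]]
[[1,11],[4,17],[17,16],[26,0],[27,2],[28,0],[34,2],[37,0],[41,6],[43,9],[49,0]]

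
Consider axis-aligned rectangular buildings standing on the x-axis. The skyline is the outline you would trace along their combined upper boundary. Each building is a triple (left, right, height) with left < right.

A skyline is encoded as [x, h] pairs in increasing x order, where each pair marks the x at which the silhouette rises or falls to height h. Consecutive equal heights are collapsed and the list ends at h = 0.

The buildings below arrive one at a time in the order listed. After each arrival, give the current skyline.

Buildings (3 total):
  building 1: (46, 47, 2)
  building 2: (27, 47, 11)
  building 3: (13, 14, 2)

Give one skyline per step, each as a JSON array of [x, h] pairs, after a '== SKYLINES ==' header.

== SKYLINES ==
[[46,2],[47,0]]
[[27,11],[47,0]]
[[13,2],[14,0],[27,11],[47,0]]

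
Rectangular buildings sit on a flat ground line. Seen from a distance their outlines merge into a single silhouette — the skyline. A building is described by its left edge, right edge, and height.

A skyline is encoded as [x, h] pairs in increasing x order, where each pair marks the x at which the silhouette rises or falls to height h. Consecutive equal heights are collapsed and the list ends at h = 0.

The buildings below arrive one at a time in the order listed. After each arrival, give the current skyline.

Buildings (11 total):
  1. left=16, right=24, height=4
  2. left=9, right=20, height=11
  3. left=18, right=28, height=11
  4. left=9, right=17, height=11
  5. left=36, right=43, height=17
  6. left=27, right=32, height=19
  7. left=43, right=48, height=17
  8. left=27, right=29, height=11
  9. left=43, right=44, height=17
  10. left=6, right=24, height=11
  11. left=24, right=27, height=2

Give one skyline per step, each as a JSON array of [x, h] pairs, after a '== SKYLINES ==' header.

== SKYLINES ==
[[16,4],[24,0]]
[[9,11],[20,4],[24,0]]
[[9,11],[28,0]]
[[9,11],[28,0]]
[[9,11],[28,0],[36,17],[43,0]]
[[9,11],[27,19],[32,0],[36,17],[43,0]]
[[9,11],[27,19],[32,0],[36,17],[48,0]]
[[9,11],[27,19],[32,0],[36,17],[48,0]]
[[9,11],[27,19],[32,0],[36,17],[48,0]]
[[6,11],[27,19],[32,0],[36,17],[48,0]]
[[6,11],[27,19],[32,0],[36,17],[48,0]]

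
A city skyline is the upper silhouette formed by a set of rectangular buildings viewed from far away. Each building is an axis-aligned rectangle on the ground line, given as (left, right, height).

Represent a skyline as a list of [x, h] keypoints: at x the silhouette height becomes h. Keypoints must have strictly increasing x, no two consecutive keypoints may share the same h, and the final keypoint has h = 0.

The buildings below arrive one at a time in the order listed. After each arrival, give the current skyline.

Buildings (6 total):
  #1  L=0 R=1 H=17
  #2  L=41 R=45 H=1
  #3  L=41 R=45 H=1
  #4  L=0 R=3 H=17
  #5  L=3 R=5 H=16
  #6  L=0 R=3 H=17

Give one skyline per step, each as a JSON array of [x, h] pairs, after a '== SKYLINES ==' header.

== SKYLINES ==
[[0,17],[1,0]]
[[0,17],[1,0],[41,1],[45,0]]
[[0,17],[1,0],[41,1],[45,0]]
[[0,17],[3,0],[41,1],[45,0]]
[[0,17],[3,16],[5,0],[41,1],[45,0]]
[[0,17],[3,16],[5,0],[41,1],[45,0]]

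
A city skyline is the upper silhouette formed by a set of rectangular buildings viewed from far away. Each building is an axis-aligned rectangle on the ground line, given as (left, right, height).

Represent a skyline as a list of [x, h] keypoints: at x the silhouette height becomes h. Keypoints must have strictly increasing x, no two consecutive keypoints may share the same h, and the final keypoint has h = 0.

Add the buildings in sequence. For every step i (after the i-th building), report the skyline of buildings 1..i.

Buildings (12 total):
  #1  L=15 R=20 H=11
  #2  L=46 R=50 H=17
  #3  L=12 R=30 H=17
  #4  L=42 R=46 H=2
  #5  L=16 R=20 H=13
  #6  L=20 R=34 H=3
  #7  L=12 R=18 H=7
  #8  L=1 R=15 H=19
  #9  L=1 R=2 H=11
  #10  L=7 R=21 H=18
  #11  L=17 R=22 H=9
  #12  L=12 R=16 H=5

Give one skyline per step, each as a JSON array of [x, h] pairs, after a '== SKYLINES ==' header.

== SKYLINES ==
[[15,11],[20,0]]
[[15,11],[20,0],[46,17],[50,0]]
[[12,17],[30,0],[46,17],[50,0]]
[[12,17],[30,0],[42,2],[46,17],[50,0]]
[[12,17],[30,0],[42,2],[46,17],[50,0]]
[[12,17],[30,3],[34,0],[42,2],[46,17],[50,0]]
[[12,17],[30,3],[34,0],[42,2],[46,17],[50,0]]
[[1,19],[15,17],[30,3],[34,0],[42,2],[46,17],[50,0]]
[[1,19],[15,17],[30,3],[34,0],[42,2],[46,17],[50,0]]
[[1,19],[15,18],[21,17],[30,3],[34,0],[42,2],[46,17],[50,0]]
[[1,19],[15,18],[21,17],[30,3],[34,0],[42,2],[46,17],[50,0]]
[[1,19],[15,18],[21,17],[30,3],[34,0],[42,2],[46,17],[50,0]]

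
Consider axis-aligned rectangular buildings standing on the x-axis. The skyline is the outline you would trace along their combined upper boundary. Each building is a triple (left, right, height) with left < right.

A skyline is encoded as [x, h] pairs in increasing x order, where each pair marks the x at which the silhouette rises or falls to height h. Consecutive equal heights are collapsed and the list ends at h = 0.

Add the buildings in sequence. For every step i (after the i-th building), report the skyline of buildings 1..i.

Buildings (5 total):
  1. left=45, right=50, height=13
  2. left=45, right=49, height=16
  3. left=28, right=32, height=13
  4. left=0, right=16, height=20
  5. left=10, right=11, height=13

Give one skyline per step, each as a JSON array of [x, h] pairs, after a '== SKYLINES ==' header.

== SKYLINES ==
[[45,13],[50,0]]
[[45,16],[49,13],[50,0]]
[[28,13],[32,0],[45,16],[49,13],[50,0]]
[[0,20],[16,0],[28,13],[32,0],[45,16],[49,13],[50,0]]
[[0,20],[16,0],[28,13],[32,0],[45,16],[49,13],[50,0]]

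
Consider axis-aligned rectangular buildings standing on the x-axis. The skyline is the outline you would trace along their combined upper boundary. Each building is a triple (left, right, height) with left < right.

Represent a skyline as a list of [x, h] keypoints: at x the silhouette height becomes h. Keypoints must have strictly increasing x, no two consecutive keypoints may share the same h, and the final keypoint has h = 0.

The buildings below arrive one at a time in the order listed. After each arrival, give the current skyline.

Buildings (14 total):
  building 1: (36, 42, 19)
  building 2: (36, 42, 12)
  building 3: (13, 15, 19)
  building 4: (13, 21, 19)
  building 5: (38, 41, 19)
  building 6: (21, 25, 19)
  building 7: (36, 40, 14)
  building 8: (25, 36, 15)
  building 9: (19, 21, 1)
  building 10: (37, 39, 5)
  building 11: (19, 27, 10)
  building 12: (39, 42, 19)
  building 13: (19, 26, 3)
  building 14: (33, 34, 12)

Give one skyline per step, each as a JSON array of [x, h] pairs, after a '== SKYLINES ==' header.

== SKYLINES ==
[[36,19],[42,0]]
[[36,19],[42,0]]
[[13,19],[15,0],[36,19],[42,0]]
[[13,19],[21,0],[36,19],[42,0]]
[[13,19],[21,0],[36,19],[42,0]]
[[13,19],[25,0],[36,19],[42,0]]
[[13,19],[25,0],[36,19],[42,0]]
[[13,19],[25,15],[36,19],[42,0]]
[[13,19],[25,15],[36,19],[42,0]]
[[13,19],[25,15],[36,19],[42,0]]
[[13,19],[25,15],[36,19],[42,0]]
[[13,19],[25,15],[36,19],[42,0]]
[[13,19],[25,15],[36,19],[42,0]]
[[13,19],[25,15],[36,19],[42,0]]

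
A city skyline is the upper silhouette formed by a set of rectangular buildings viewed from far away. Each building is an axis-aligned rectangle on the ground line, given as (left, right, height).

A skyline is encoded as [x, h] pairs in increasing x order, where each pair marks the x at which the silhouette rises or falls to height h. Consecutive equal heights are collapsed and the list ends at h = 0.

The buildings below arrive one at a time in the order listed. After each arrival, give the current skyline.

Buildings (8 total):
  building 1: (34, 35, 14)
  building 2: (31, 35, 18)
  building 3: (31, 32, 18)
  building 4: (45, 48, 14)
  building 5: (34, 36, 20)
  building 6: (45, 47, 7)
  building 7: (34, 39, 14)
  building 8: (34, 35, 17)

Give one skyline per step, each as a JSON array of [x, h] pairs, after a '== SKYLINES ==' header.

== SKYLINES ==
[[34,14],[35,0]]
[[31,18],[35,0]]
[[31,18],[35,0]]
[[31,18],[35,0],[45,14],[48,0]]
[[31,18],[34,20],[36,0],[45,14],[48,0]]
[[31,18],[34,20],[36,0],[45,14],[48,0]]
[[31,18],[34,20],[36,14],[39,0],[45,14],[48,0]]
[[31,18],[34,20],[36,14],[39,0],[45,14],[48,0]]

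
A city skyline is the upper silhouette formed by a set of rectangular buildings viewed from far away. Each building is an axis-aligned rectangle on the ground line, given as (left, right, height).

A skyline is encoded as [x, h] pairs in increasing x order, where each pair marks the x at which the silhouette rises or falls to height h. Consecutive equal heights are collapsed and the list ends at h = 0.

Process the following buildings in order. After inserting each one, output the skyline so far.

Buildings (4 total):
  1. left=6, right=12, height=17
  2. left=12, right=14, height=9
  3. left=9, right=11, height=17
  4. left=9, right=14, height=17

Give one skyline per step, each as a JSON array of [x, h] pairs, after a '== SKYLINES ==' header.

== SKYLINES ==
[[6,17],[12,0]]
[[6,17],[12,9],[14,0]]
[[6,17],[12,9],[14,0]]
[[6,17],[14,0]]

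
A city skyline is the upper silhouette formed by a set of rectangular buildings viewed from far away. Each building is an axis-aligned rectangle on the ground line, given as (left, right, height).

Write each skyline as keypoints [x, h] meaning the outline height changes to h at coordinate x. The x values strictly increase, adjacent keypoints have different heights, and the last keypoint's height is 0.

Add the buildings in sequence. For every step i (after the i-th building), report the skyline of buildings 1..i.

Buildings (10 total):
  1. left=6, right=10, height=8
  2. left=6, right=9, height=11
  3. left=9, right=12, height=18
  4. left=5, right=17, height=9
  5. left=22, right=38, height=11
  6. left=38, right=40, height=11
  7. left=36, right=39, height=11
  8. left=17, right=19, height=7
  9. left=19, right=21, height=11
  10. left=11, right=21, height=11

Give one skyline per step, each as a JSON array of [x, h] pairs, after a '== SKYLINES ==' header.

== SKYLINES ==
[[6,8],[10,0]]
[[6,11],[9,8],[10,0]]
[[6,11],[9,18],[12,0]]
[[5,9],[6,11],[9,18],[12,9],[17,0]]
[[5,9],[6,11],[9,18],[12,9],[17,0],[22,11],[38,0]]
[[5,9],[6,11],[9,18],[12,9],[17,0],[22,11],[40,0]]
[[5,9],[6,11],[9,18],[12,9],[17,0],[22,11],[40,0]]
[[5,9],[6,11],[9,18],[12,9],[17,7],[19,0],[22,11],[40,0]]
[[5,9],[6,11],[9,18],[12,9],[17,7],[19,11],[21,0],[22,11],[40,0]]
[[5,9],[6,11],[9,18],[12,11],[21,0],[22,11],[40,0]]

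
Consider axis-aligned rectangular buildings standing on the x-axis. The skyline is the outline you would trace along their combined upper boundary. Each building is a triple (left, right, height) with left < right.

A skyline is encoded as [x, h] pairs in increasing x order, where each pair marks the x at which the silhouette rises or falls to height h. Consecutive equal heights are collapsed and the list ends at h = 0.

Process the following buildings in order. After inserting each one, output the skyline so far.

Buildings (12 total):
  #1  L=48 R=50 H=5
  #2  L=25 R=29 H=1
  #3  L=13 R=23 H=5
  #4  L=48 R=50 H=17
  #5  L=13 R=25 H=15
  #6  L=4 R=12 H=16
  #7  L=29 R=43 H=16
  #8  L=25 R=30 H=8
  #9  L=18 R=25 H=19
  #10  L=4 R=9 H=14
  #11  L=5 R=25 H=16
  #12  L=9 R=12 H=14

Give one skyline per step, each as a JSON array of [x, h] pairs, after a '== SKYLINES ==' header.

== SKYLINES ==
[[48,5],[50,0]]
[[25,1],[29,0],[48,5],[50,0]]
[[13,5],[23,0],[25,1],[29,0],[48,5],[50,0]]
[[13,5],[23,0],[25,1],[29,0],[48,17],[50,0]]
[[13,15],[25,1],[29,0],[48,17],[50,0]]
[[4,16],[12,0],[13,15],[25,1],[29,0],[48,17],[50,0]]
[[4,16],[12,0],[13,15],[25,1],[29,16],[43,0],[48,17],[50,0]]
[[4,16],[12,0],[13,15],[25,8],[29,16],[43,0],[48,17],[50,0]]
[[4,16],[12,0],[13,15],[18,19],[25,8],[29,16],[43,0],[48,17],[50,0]]
[[4,16],[12,0],[13,15],[18,19],[25,8],[29,16],[43,0],[48,17],[50,0]]
[[4,16],[18,19],[25,8],[29,16],[43,0],[48,17],[50,0]]
[[4,16],[18,19],[25,8],[29,16],[43,0],[48,17],[50,0]]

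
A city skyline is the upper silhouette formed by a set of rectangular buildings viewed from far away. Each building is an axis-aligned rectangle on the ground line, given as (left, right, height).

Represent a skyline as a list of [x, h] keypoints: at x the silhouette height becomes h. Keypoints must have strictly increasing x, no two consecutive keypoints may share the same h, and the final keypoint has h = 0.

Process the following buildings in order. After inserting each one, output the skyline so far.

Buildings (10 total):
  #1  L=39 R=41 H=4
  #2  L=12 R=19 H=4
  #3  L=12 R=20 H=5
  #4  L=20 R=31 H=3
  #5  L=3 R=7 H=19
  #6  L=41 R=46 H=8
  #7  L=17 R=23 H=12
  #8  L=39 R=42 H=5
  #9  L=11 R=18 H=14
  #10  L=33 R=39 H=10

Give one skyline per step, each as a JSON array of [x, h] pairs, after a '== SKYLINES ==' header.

== SKYLINES ==
[[39,4],[41,0]]
[[12,4],[19,0],[39,4],[41,0]]
[[12,5],[20,0],[39,4],[41,0]]
[[12,5],[20,3],[31,0],[39,4],[41,0]]
[[3,19],[7,0],[12,5],[20,3],[31,0],[39,4],[41,0]]
[[3,19],[7,0],[12,5],[20,3],[31,0],[39,4],[41,8],[46,0]]
[[3,19],[7,0],[12,5],[17,12],[23,3],[31,0],[39,4],[41,8],[46,0]]
[[3,19],[7,0],[12,5],[17,12],[23,3],[31,0],[39,5],[41,8],[46,0]]
[[3,19],[7,0],[11,14],[18,12],[23,3],[31,0],[39,5],[41,8],[46,0]]
[[3,19],[7,0],[11,14],[18,12],[23,3],[31,0],[33,10],[39,5],[41,8],[46,0]]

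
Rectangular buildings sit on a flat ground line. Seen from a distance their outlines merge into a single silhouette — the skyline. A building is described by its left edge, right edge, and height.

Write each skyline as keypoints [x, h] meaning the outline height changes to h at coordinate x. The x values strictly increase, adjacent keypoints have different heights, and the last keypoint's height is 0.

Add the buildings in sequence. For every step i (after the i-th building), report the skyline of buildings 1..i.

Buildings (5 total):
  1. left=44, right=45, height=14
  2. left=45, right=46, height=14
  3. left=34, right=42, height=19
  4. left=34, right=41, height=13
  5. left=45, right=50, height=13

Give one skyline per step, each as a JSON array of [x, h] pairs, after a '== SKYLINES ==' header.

== SKYLINES ==
[[44,14],[45,0]]
[[44,14],[46,0]]
[[34,19],[42,0],[44,14],[46,0]]
[[34,19],[42,0],[44,14],[46,0]]
[[34,19],[42,0],[44,14],[46,13],[50,0]]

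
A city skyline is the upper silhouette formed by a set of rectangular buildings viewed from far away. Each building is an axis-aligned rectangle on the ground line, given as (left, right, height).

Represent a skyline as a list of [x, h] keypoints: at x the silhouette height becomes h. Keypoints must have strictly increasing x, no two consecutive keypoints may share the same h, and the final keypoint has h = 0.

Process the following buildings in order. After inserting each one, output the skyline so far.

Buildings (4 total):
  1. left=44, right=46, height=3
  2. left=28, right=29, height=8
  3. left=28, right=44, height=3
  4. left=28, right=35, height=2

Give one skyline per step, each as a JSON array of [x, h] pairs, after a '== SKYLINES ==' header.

== SKYLINES ==
[[44,3],[46,0]]
[[28,8],[29,0],[44,3],[46,0]]
[[28,8],[29,3],[46,0]]
[[28,8],[29,3],[46,0]]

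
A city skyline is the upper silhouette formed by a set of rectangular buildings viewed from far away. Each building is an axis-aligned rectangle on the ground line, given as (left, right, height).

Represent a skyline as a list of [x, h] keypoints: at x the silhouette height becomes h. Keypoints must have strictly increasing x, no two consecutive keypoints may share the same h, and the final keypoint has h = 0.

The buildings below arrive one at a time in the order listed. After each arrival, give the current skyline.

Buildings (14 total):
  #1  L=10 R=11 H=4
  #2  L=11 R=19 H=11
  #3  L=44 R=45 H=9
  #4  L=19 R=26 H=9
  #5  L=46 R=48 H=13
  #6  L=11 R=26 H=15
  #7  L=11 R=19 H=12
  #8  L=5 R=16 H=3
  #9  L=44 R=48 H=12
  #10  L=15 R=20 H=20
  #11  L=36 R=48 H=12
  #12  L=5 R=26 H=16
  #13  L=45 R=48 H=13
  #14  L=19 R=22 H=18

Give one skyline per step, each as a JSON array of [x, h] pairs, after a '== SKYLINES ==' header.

== SKYLINES ==
[[10,4],[11,0]]
[[10,4],[11,11],[19,0]]
[[10,4],[11,11],[19,0],[44,9],[45,0]]
[[10,4],[11,11],[19,9],[26,0],[44,9],[45,0]]
[[10,4],[11,11],[19,9],[26,0],[44,9],[45,0],[46,13],[48,0]]
[[10,4],[11,15],[26,0],[44,9],[45,0],[46,13],[48,0]]
[[10,4],[11,15],[26,0],[44,9],[45,0],[46,13],[48,0]]
[[5,3],[10,4],[11,15],[26,0],[44,9],[45,0],[46,13],[48,0]]
[[5,3],[10,4],[11,15],[26,0],[44,12],[46,13],[48,0]]
[[5,3],[10,4],[11,15],[15,20],[20,15],[26,0],[44,12],[46,13],[48,0]]
[[5,3],[10,4],[11,15],[15,20],[20,15],[26,0],[36,12],[46,13],[48,0]]
[[5,16],[15,20],[20,16],[26,0],[36,12],[46,13],[48,0]]
[[5,16],[15,20],[20,16],[26,0],[36,12],[45,13],[48,0]]
[[5,16],[15,20],[20,18],[22,16],[26,0],[36,12],[45,13],[48,0]]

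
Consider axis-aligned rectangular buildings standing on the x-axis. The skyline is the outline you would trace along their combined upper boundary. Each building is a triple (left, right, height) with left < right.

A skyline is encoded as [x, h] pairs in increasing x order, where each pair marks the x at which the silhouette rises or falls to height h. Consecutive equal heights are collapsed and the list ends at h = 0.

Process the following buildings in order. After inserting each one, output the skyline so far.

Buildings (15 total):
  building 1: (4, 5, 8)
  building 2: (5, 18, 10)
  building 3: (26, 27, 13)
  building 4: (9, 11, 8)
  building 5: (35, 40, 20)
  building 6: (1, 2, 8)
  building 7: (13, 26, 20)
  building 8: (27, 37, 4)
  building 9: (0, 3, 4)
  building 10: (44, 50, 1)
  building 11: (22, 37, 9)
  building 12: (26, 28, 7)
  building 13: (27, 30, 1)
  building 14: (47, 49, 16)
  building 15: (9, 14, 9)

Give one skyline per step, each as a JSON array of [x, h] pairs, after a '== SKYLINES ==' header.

== SKYLINES ==
[[4,8],[5,0]]
[[4,8],[5,10],[18,0]]
[[4,8],[5,10],[18,0],[26,13],[27,0]]
[[4,8],[5,10],[18,0],[26,13],[27,0]]
[[4,8],[5,10],[18,0],[26,13],[27,0],[35,20],[40,0]]
[[1,8],[2,0],[4,8],[5,10],[18,0],[26,13],[27,0],[35,20],[40,0]]
[[1,8],[2,0],[4,8],[5,10],[13,20],[26,13],[27,0],[35,20],[40,0]]
[[1,8],[2,0],[4,8],[5,10],[13,20],[26,13],[27,4],[35,20],[40,0]]
[[0,4],[1,8],[2,4],[3,0],[4,8],[5,10],[13,20],[26,13],[27,4],[35,20],[40,0]]
[[0,4],[1,8],[2,4],[3,0],[4,8],[5,10],[13,20],[26,13],[27,4],[35,20],[40,0],[44,1],[50,0]]
[[0,4],[1,8],[2,4],[3,0],[4,8],[5,10],[13,20],[26,13],[27,9],[35,20],[40,0],[44,1],[50,0]]
[[0,4],[1,8],[2,4],[3,0],[4,8],[5,10],[13,20],[26,13],[27,9],[35,20],[40,0],[44,1],[50,0]]
[[0,4],[1,8],[2,4],[3,0],[4,8],[5,10],[13,20],[26,13],[27,9],[35,20],[40,0],[44,1],[50,0]]
[[0,4],[1,8],[2,4],[3,0],[4,8],[5,10],[13,20],[26,13],[27,9],[35,20],[40,0],[44,1],[47,16],[49,1],[50,0]]
[[0,4],[1,8],[2,4],[3,0],[4,8],[5,10],[13,20],[26,13],[27,9],[35,20],[40,0],[44,1],[47,16],[49,1],[50,0]]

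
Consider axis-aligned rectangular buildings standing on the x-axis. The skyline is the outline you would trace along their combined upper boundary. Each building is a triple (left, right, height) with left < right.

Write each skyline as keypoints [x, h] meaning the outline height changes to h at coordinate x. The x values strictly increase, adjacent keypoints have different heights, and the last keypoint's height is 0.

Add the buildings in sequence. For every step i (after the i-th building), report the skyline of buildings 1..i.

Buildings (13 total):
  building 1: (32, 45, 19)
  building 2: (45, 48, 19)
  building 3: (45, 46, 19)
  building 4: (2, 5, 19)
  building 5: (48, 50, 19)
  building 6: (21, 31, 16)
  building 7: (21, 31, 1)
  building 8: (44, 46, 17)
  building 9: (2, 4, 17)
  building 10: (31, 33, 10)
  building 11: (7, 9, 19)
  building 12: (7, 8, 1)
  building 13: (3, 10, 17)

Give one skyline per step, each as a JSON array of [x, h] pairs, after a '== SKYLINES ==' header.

== SKYLINES ==
[[32,19],[45,0]]
[[32,19],[48,0]]
[[32,19],[48,0]]
[[2,19],[5,0],[32,19],[48,0]]
[[2,19],[5,0],[32,19],[50,0]]
[[2,19],[5,0],[21,16],[31,0],[32,19],[50,0]]
[[2,19],[5,0],[21,16],[31,0],[32,19],[50,0]]
[[2,19],[5,0],[21,16],[31,0],[32,19],[50,0]]
[[2,19],[5,0],[21,16],[31,0],[32,19],[50,0]]
[[2,19],[5,0],[21,16],[31,10],[32,19],[50,0]]
[[2,19],[5,0],[7,19],[9,0],[21,16],[31,10],[32,19],[50,0]]
[[2,19],[5,0],[7,19],[9,0],[21,16],[31,10],[32,19],[50,0]]
[[2,19],[5,17],[7,19],[9,17],[10,0],[21,16],[31,10],[32,19],[50,0]]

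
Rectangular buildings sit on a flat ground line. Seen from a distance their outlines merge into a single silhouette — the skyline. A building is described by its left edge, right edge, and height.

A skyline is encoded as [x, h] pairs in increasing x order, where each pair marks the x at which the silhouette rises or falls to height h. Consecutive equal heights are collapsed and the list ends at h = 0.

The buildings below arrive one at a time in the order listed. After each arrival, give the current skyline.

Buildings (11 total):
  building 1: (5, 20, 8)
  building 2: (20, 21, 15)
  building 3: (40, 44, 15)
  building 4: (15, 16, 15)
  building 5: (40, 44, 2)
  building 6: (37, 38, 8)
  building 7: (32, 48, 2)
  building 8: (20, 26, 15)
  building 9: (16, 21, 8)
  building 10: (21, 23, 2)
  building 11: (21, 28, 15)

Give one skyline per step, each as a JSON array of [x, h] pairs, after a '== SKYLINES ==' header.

== SKYLINES ==
[[5,8],[20,0]]
[[5,8],[20,15],[21,0]]
[[5,8],[20,15],[21,0],[40,15],[44,0]]
[[5,8],[15,15],[16,8],[20,15],[21,0],[40,15],[44,0]]
[[5,8],[15,15],[16,8],[20,15],[21,0],[40,15],[44,0]]
[[5,8],[15,15],[16,8],[20,15],[21,0],[37,8],[38,0],[40,15],[44,0]]
[[5,8],[15,15],[16,8],[20,15],[21,0],[32,2],[37,8],[38,2],[40,15],[44,2],[48,0]]
[[5,8],[15,15],[16,8],[20,15],[26,0],[32,2],[37,8],[38,2],[40,15],[44,2],[48,0]]
[[5,8],[15,15],[16,8],[20,15],[26,0],[32,2],[37,8],[38,2],[40,15],[44,2],[48,0]]
[[5,8],[15,15],[16,8],[20,15],[26,0],[32,2],[37,8],[38,2],[40,15],[44,2],[48,0]]
[[5,8],[15,15],[16,8],[20,15],[28,0],[32,2],[37,8],[38,2],[40,15],[44,2],[48,0]]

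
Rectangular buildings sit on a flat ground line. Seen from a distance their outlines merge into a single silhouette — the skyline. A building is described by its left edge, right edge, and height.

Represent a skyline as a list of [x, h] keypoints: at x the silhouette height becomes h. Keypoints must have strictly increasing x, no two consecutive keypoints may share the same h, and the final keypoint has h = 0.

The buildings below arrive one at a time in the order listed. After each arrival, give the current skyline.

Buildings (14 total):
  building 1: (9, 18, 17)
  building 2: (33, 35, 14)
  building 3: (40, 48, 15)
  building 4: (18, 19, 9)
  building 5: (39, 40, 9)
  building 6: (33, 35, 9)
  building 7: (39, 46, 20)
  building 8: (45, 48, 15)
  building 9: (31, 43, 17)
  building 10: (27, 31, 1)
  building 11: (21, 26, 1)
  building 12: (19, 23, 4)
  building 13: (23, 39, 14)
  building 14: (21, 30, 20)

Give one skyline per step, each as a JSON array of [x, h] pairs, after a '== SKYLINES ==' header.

== SKYLINES ==
[[9,17],[18,0]]
[[9,17],[18,0],[33,14],[35,0]]
[[9,17],[18,0],[33,14],[35,0],[40,15],[48,0]]
[[9,17],[18,9],[19,0],[33,14],[35,0],[40,15],[48,0]]
[[9,17],[18,9],[19,0],[33,14],[35,0],[39,9],[40,15],[48,0]]
[[9,17],[18,9],[19,0],[33,14],[35,0],[39,9],[40,15],[48,0]]
[[9,17],[18,9],[19,0],[33,14],[35,0],[39,20],[46,15],[48,0]]
[[9,17],[18,9],[19,0],[33,14],[35,0],[39,20],[46,15],[48,0]]
[[9,17],[18,9],[19,0],[31,17],[39,20],[46,15],[48,0]]
[[9,17],[18,9],[19,0],[27,1],[31,17],[39,20],[46,15],[48,0]]
[[9,17],[18,9],[19,0],[21,1],[26,0],[27,1],[31,17],[39,20],[46,15],[48,0]]
[[9,17],[18,9],[19,4],[23,1],[26,0],[27,1],[31,17],[39,20],[46,15],[48,0]]
[[9,17],[18,9],[19,4],[23,14],[31,17],[39,20],[46,15],[48,0]]
[[9,17],[18,9],[19,4],[21,20],[30,14],[31,17],[39,20],[46,15],[48,0]]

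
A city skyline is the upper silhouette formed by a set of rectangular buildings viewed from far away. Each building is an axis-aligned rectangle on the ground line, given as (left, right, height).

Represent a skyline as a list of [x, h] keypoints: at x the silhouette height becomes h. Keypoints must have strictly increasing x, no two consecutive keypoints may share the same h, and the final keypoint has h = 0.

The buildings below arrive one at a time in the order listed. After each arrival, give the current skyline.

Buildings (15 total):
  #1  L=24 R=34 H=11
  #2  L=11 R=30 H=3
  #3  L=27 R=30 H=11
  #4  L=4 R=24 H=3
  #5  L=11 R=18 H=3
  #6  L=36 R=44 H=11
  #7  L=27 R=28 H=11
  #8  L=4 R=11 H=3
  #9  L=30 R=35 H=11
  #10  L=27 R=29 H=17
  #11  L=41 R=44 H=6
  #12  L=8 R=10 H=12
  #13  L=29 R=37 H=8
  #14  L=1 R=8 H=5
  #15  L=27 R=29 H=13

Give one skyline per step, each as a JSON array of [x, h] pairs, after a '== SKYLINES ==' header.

== SKYLINES ==
[[24,11],[34,0]]
[[11,3],[24,11],[34,0]]
[[11,3],[24,11],[34,0]]
[[4,3],[24,11],[34,0]]
[[4,3],[24,11],[34,0]]
[[4,3],[24,11],[34,0],[36,11],[44,0]]
[[4,3],[24,11],[34,0],[36,11],[44,0]]
[[4,3],[24,11],[34,0],[36,11],[44,0]]
[[4,3],[24,11],[35,0],[36,11],[44,0]]
[[4,3],[24,11],[27,17],[29,11],[35,0],[36,11],[44,0]]
[[4,3],[24,11],[27,17],[29,11],[35,0],[36,11],[44,0]]
[[4,3],[8,12],[10,3],[24,11],[27,17],[29,11],[35,0],[36,11],[44,0]]
[[4,3],[8,12],[10,3],[24,11],[27,17],[29,11],[35,8],[36,11],[44,0]]
[[1,5],[8,12],[10,3],[24,11],[27,17],[29,11],[35,8],[36,11],[44,0]]
[[1,5],[8,12],[10,3],[24,11],[27,17],[29,11],[35,8],[36,11],[44,0]]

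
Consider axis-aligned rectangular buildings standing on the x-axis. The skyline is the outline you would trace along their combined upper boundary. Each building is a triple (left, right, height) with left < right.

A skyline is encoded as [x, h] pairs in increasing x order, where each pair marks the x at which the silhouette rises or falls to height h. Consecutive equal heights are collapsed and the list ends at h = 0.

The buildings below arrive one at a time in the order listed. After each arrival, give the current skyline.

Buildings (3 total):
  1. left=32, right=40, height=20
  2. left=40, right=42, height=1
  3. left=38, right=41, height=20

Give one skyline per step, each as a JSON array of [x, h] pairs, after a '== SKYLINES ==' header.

== SKYLINES ==
[[32,20],[40,0]]
[[32,20],[40,1],[42,0]]
[[32,20],[41,1],[42,0]]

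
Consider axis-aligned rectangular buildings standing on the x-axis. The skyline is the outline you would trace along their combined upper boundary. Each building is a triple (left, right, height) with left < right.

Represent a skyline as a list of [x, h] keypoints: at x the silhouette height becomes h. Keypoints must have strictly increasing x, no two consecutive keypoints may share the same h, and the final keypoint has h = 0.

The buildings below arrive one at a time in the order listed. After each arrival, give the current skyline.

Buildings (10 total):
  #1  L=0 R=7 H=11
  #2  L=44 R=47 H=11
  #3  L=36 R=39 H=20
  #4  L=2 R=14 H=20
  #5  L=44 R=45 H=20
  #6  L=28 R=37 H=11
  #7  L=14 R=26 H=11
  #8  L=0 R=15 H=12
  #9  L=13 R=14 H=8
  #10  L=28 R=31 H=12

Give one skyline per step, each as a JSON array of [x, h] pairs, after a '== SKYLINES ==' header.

== SKYLINES ==
[[0,11],[7,0]]
[[0,11],[7,0],[44,11],[47,0]]
[[0,11],[7,0],[36,20],[39,0],[44,11],[47,0]]
[[0,11],[2,20],[14,0],[36,20],[39,0],[44,11],[47,0]]
[[0,11],[2,20],[14,0],[36,20],[39,0],[44,20],[45,11],[47,0]]
[[0,11],[2,20],[14,0],[28,11],[36,20],[39,0],[44,20],[45,11],[47,0]]
[[0,11],[2,20],[14,11],[26,0],[28,11],[36,20],[39,0],[44,20],[45,11],[47,0]]
[[0,12],[2,20],[14,12],[15,11],[26,0],[28,11],[36,20],[39,0],[44,20],[45,11],[47,0]]
[[0,12],[2,20],[14,12],[15,11],[26,0],[28,11],[36,20],[39,0],[44,20],[45,11],[47,0]]
[[0,12],[2,20],[14,12],[15,11],[26,0],[28,12],[31,11],[36,20],[39,0],[44,20],[45,11],[47,0]]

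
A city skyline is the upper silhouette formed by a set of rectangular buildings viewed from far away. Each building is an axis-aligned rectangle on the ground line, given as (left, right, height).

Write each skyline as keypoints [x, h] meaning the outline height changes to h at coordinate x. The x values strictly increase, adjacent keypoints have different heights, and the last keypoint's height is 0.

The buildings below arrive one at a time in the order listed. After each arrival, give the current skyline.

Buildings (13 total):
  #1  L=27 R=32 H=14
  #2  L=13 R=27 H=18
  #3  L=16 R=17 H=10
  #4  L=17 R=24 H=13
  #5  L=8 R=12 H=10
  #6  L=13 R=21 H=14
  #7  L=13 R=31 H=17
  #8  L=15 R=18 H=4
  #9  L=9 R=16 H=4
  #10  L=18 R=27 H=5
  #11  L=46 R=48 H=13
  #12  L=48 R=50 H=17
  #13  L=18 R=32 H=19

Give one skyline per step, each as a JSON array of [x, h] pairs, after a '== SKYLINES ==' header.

== SKYLINES ==
[[27,14],[32,0]]
[[13,18],[27,14],[32,0]]
[[13,18],[27,14],[32,0]]
[[13,18],[27,14],[32,0]]
[[8,10],[12,0],[13,18],[27,14],[32,0]]
[[8,10],[12,0],[13,18],[27,14],[32,0]]
[[8,10],[12,0],[13,18],[27,17],[31,14],[32,0]]
[[8,10],[12,0],[13,18],[27,17],[31,14],[32,0]]
[[8,10],[12,4],[13,18],[27,17],[31,14],[32,0]]
[[8,10],[12,4],[13,18],[27,17],[31,14],[32,0]]
[[8,10],[12,4],[13,18],[27,17],[31,14],[32,0],[46,13],[48,0]]
[[8,10],[12,4],[13,18],[27,17],[31,14],[32,0],[46,13],[48,17],[50,0]]
[[8,10],[12,4],[13,18],[18,19],[32,0],[46,13],[48,17],[50,0]]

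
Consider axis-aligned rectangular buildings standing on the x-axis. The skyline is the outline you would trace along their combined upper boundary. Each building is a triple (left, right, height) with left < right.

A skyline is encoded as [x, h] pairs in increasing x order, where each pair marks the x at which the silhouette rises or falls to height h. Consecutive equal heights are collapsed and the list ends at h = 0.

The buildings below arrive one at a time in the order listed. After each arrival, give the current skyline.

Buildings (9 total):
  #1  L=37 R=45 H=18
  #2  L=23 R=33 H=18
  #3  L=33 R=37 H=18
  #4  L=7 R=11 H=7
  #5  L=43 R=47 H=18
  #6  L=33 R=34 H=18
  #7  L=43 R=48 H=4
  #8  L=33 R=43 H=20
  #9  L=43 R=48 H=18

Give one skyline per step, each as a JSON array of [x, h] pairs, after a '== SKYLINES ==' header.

== SKYLINES ==
[[37,18],[45,0]]
[[23,18],[33,0],[37,18],[45,0]]
[[23,18],[45,0]]
[[7,7],[11,0],[23,18],[45,0]]
[[7,7],[11,0],[23,18],[47,0]]
[[7,7],[11,0],[23,18],[47,0]]
[[7,7],[11,0],[23,18],[47,4],[48,0]]
[[7,7],[11,0],[23,18],[33,20],[43,18],[47,4],[48,0]]
[[7,7],[11,0],[23,18],[33,20],[43,18],[48,0]]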